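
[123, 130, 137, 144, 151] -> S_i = 123 + 7*i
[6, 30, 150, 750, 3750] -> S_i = 6*5^i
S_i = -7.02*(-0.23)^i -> [-7.02, 1.61, -0.37, 0.09, -0.02]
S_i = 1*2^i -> [1, 2, 4, 8, 16]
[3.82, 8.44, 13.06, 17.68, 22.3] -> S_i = 3.82 + 4.62*i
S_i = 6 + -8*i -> [6, -2, -10, -18, -26]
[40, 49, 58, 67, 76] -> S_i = 40 + 9*i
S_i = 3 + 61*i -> [3, 64, 125, 186, 247]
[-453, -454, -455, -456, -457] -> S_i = -453 + -1*i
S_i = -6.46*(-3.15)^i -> [-6.46, 20.35, -64.1, 201.91, -636.03]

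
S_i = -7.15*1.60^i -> [-7.15, -11.44, -18.3, -29.29, -46.86]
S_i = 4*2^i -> [4, 8, 16, 32, 64]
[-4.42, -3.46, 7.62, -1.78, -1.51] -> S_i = Random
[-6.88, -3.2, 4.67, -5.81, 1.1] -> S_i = Random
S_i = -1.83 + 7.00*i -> [-1.83, 5.17, 12.17, 19.17, 26.17]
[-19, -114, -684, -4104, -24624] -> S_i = -19*6^i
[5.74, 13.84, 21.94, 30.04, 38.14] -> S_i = 5.74 + 8.10*i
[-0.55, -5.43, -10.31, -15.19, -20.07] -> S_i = -0.55 + -4.88*i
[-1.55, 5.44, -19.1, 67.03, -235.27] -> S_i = -1.55*(-3.51)^i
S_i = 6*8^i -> [6, 48, 384, 3072, 24576]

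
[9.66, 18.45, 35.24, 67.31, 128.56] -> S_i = 9.66*1.91^i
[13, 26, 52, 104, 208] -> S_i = 13*2^i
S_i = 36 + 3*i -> [36, 39, 42, 45, 48]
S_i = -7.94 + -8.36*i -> [-7.94, -16.3, -24.66, -33.02, -41.38]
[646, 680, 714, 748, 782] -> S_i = 646 + 34*i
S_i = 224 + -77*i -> [224, 147, 70, -7, -84]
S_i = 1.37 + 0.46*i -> [1.37, 1.83, 2.29, 2.75, 3.21]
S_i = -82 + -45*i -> [-82, -127, -172, -217, -262]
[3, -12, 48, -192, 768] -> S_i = 3*-4^i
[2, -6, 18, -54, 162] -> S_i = 2*-3^i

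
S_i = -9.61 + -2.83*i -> [-9.61, -12.44, -15.27, -18.1, -20.93]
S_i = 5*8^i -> [5, 40, 320, 2560, 20480]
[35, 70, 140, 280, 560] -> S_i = 35*2^i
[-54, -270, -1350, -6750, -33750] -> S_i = -54*5^i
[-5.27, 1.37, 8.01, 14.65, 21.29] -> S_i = -5.27 + 6.64*i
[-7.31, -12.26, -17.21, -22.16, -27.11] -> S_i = -7.31 + -4.95*i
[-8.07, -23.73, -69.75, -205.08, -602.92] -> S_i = -8.07*2.94^i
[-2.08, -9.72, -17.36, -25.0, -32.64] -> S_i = -2.08 + -7.64*i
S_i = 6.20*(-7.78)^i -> [6.2, -48.24, 375.28, -2919.65, 22714.86]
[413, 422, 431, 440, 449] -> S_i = 413 + 9*i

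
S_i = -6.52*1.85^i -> [-6.52, -12.06, -22.31, -41.28, -76.37]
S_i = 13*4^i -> [13, 52, 208, 832, 3328]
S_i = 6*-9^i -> [6, -54, 486, -4374, 39366]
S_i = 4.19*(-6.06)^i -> [4.19, -25.39, 153.87, -932.46, 5650.73]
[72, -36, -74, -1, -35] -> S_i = Random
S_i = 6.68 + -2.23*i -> [6.68, 4.45, 2.22, -0.01, -2.24]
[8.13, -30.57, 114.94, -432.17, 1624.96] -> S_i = 8.13*(-3.76)^i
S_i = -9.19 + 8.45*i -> [-9.19, -0.74, 7.71, 16.16, 24.61]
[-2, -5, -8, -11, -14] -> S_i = -2 + -3*i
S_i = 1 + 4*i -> [1, 5, 9, 13, 17]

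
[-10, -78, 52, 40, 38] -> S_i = Random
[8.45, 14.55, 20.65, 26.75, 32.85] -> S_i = 8.45 + 6.10*i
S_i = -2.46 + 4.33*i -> [-2.46, 1.87, 6.2, 10.53, 14.86]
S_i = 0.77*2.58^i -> [0.77, 1.99, 5.13, 13.22, 34.12]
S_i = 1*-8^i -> [1, -8, 64, -512, 4096]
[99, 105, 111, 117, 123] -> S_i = 99 + 6*i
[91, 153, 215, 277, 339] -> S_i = 91 + 62*i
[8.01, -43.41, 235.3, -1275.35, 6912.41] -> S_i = 8.01*(-5.42)^i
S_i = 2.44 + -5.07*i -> [2.44, -2.63, -7.7, -12.77, -17.84]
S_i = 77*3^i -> [77, 231, 693, 2079, 6237]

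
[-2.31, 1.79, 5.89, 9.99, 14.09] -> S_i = -2.31 + 4.10*i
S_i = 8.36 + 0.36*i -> [8.36, 8.72, 9.08, 9.44, 9.8]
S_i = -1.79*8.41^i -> [-1.79, -15.05, -126.6, -1064.73, -8954.41]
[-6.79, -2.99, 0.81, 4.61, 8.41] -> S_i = -6.79 + 3.80*i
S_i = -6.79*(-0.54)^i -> [-6.79, 3.67, -1.98, 1.07, -0.58]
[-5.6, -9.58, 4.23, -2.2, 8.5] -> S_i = Random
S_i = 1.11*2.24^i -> [1.11, 2.49, 5.57, 12.48, 27.95]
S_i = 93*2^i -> [93, 186, 372, 744, 1488]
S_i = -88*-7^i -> [-88, 616, -4312, 30184, -211288]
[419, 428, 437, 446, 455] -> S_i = 419 + 9*i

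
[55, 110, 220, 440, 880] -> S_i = 55*2^i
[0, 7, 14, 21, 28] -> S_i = 0 + 7*i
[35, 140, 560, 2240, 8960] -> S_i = 35*4^i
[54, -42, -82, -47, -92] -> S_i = Random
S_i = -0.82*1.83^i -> [-0.82, -1.5, -2.75, -5.03, -9.2]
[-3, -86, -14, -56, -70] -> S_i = Random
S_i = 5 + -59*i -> [5, -54, -113, -172, -231]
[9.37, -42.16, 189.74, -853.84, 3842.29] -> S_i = 9.37*(-4.50)^i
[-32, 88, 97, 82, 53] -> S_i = Random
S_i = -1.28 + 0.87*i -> [-1.28, -0.41, 0.46, 1.33, 2.2]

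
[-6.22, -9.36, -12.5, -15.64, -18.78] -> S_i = -6.22 + -3.14*i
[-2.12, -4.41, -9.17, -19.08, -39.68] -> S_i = -2.12*2.08^i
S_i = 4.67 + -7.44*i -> [4.67, -2.77, -10.21, -17.65, -25.09]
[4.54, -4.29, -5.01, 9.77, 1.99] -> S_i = Random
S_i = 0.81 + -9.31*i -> [0.81, -8.5, -17.81, -27.12, -36.43]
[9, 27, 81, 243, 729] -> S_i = 9*3^i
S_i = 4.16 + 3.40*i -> [4.16, 7.56, 10.96, 14.36, 17.76]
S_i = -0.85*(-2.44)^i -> [-0.85, 2.07, -5.06, 12.35, -30.13]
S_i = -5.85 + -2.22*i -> [-5.85, -8.07, -10.29, -12.51, -14.73]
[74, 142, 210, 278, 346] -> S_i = 74 + 68*i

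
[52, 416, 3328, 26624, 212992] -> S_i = 52*8^i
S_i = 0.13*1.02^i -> [0.13, 0.13, 0.14, 0.14, 0.14]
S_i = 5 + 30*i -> [5, 35, 65, 95, 125]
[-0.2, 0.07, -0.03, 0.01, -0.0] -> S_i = -0.20*(-0.37)^i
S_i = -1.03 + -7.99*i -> [-1.03, -9.02, -17.01, -25.0, -32.99]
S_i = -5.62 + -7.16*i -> [-5.62, -12.78, -19.94, -27.1, -34.26]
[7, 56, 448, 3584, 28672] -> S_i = 7*8^i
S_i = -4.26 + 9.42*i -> [-4.26, 5.16, 14.58, 24.0, 33.42]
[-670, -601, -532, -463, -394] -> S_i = -670 + 69*i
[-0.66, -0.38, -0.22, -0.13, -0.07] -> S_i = -0.66*0.58^i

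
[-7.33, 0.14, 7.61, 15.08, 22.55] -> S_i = -7.33 + 7.47*i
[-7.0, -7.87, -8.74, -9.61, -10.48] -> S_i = -7.00 + -0.87*i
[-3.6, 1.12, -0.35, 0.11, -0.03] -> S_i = -3.60*(-0.31)^i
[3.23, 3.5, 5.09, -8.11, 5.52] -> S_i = Random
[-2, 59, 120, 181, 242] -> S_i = -2 + 61*i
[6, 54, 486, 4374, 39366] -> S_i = 6*9^i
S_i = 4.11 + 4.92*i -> [4.11, 9.03, 13.95, 18.87, 23.79]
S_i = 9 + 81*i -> [9, 90, 171, 252, 333]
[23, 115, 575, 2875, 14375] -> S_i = 23*5^i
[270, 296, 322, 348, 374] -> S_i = 270 + 26*i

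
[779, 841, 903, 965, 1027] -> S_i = 779 + 62*i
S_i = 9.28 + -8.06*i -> [9.28, 1.22, -6.84, -14.9, -22.96]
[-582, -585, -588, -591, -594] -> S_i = -582 + -3*i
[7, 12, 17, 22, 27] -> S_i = 7 + 5*i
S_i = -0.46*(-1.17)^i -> [-0.46, 0.54, -0.63, 0.74, -0.86]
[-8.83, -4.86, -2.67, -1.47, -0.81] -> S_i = -8.83*0.55^i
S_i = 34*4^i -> [34, 136, 544, 2176, 8704]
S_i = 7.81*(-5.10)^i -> [7.81, -39.83, 203.14, -1036.0, 5283.62]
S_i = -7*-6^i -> [-7, 42, -252, 1512, -9072]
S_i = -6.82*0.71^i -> [-6.82, -4.84, -3.44, -2.44, -1.73]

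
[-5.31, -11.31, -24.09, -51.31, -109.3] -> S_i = -5.31*2.13^i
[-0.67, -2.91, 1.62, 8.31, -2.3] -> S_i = Random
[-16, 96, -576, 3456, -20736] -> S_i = -16*-6^i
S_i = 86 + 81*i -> [86, 167, 248, 329, 410]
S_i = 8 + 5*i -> [8, 13, 18, 23, 28]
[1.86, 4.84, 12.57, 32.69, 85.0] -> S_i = 1.86*2.60^i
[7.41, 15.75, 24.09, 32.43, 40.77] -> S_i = 7.41 + 8.34*i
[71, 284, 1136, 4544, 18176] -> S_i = 71*4^i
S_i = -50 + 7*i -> [-50, -43, -36, -29, -22]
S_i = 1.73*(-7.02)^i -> [1.73, -12.14, 85.26, -598.49, 4201.41]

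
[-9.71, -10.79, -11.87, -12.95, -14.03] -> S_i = -9.71 + -1.08*i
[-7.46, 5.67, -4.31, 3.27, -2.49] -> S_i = -7.46*(-0.76)^i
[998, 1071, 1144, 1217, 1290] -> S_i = 998 + 73*i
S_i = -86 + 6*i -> [-86, -80, -74, -68, -62]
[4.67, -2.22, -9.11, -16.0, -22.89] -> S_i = 4.67 + -6.89*i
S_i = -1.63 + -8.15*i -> [-1.63, -9.78, -17.93, -26.08, -34.23]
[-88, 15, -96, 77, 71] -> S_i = Random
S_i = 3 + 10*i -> [3, 13, 23, 33, 43]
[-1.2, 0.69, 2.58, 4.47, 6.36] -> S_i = -1.20 + 1.89*i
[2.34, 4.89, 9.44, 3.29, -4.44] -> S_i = Random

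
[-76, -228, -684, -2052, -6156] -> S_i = -76*3^i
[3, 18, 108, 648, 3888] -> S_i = 3*6^i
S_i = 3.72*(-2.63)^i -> [3.72, -9.78, 25.73, -67.67, 177.98]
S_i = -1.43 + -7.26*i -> [-1.43, -8.69, -15.95, -23.21, -30.47]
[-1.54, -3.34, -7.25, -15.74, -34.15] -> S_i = -1.54*2.17^i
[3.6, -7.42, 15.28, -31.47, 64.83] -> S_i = 3.60*(-2.06)^i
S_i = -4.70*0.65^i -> [-4.7, -3.06, -1.99, -1.29, -0.84]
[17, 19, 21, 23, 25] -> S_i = 17 + 2*i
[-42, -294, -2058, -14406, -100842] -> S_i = -42*7^i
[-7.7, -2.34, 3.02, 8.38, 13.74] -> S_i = -7.70 + 5.36*i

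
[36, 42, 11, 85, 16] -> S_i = Random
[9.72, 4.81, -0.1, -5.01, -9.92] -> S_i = 9.72 + -4.91*i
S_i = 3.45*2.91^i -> [3.45, 10.04, 29.21, 85.02, 247.4]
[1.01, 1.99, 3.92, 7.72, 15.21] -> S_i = 1.01*1.97^i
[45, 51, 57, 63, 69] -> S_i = 45 + 6*i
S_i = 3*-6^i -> [3, -18, 108, -648, 3888]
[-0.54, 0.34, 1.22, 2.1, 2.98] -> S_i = -0.54 + 0.88*i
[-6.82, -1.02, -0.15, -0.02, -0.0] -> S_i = -6.82*0.15^i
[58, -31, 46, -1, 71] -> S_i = Random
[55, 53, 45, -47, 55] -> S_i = Random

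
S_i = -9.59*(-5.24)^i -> [-9.59, 50.25, -263.32, 1379.79, -7230.09]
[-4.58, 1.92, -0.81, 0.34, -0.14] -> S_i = -4.58*(-0.42)^i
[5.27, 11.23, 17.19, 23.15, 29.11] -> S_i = 5.27 + 5.96*i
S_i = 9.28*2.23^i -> [9.28, 20.69, 46.15, 102.91, 229.49]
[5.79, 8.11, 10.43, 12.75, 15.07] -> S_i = 5.79 + 2.32*i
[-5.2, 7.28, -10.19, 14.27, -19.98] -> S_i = -5.20*(-1.40)^i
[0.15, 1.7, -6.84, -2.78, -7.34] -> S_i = Random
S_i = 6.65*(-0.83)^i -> [6.65, -5.52, 4.58, -3.8, 3.16]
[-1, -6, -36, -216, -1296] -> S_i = -1*6^i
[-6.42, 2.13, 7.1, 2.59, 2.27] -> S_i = Random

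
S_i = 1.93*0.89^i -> [1.93, 1.72, 1.53, 1.36, 1.21]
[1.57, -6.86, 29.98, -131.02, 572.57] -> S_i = 1.57*(-4.37)^i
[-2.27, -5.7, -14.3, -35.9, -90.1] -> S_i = -2.27*2.51^i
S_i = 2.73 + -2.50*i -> [2.73, 0.23, -2.27, -4.77, -7.27]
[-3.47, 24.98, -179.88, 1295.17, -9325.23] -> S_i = -3.47*(-7.20)^i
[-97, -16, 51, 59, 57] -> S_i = Random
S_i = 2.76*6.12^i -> [2.76, 16.89, 103.37, 632.65, 3871.82]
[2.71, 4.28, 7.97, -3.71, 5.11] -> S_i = Random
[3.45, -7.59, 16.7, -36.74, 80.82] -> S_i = 3.45*(-2.20)^i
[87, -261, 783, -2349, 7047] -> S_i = 87*-3^i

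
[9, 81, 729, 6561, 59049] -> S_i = 9*9^i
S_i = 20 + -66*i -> [20, -46, -112, -178, -244]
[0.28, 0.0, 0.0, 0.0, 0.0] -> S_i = 0.28*0.01^i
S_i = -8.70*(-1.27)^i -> [-8.7, 11.05, -14.03, 17.82, -22.63]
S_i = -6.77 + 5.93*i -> [-6.77, -0.84, 5.09, 11.02, 16.95]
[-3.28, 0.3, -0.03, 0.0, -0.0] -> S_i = -3.28*(-0.09)^i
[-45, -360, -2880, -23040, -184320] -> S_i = -45*8^i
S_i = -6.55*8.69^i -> [-6.55, -56.92, -494.63, -4298.34, -37352.56]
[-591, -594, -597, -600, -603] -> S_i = -591 + -3*i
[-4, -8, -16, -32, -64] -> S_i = -4*2^i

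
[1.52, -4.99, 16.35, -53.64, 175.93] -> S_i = 1.52*(-3.28)^i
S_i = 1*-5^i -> [1, -5, 25, -125, 625]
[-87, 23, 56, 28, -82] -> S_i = Random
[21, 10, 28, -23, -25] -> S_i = Random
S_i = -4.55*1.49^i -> [-4.55, -6.78, -10.1, -15.05, -22.43]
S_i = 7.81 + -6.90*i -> [7.81, 0.91, -5.99, -12.89, -19.79]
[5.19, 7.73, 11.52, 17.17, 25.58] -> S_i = 5.19*1.49^i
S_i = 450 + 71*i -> [450, 521, 592, 663, 734]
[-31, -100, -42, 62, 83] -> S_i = Random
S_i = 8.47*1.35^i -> [8.47, 11.43, 15.44, 20.84, 28.13]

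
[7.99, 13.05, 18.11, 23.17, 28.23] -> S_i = 7.99 + 5.06*i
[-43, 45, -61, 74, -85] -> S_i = Random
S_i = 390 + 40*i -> [390, 430, 470, 510, 550]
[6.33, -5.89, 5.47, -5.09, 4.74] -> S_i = 6.33*(-0.93)^i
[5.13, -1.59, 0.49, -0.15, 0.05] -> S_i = 5.13*(-0.31)^i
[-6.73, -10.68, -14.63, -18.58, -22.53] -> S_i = -6.73 + -3.95*i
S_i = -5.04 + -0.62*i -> [-5.04, -5.66, -6.28, -6.9, -7.52]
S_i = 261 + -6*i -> [261, 255, 249, 243, 237]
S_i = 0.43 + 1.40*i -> [0.43, 1.83, 3.23, 4.63, 6.03]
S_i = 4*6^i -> [4, 24, 144, 864, 5184]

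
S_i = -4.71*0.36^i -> [-4.71, -1.7, -0.61, -0.22, -0.08]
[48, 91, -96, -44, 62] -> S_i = Random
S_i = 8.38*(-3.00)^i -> [8.38, -25.14, 75.42, -226.26, 678.78]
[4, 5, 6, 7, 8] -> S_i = 4 + 1*i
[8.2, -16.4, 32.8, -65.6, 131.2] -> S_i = 8.20*(-2.00)^i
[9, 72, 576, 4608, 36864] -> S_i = 9*8^i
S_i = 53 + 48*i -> [53, 101, 149, 197, 245]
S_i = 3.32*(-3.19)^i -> [3.32, -10.59, 33.78, -107.77, 343.8]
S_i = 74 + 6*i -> [74, 80, 86, 92, 98]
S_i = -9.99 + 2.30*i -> [-9.99, -7.69, -5.39, -3.09, -0.79]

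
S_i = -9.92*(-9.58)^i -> [-9.92, 95.03, -910.42, 8721.84, -83555.24]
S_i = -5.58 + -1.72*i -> [-5.58, -7.3, -9.02, -10.74, -12.46]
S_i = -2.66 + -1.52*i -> [-2.66, -4.18, -5.7, -7.22, -8.74]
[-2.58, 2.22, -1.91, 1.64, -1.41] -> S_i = -2.58*(-0.86)^i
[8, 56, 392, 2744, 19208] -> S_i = 8*7^i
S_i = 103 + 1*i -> [103, 104, 105, 106, 107]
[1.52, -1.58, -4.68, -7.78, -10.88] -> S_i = 1.52 + -3.10*i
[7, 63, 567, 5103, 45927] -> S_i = 7*9^i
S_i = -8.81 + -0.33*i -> [-8.81, -9.14, -9.47, -9.8, -10.13]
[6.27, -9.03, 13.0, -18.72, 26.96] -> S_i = 6.27*(-1.44)^i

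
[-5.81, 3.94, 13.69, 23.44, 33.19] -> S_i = -5.81 + 9.75*i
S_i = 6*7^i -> [6, 42, 294, 2058, 14406]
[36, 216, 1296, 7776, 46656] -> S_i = 36*6^i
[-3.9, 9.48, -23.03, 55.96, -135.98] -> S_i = -3.90*(-2.43)^i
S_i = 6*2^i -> [6, 12, 24, 48, 96]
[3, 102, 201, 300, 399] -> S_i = 3 + 99*i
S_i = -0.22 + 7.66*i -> [-0.22, 7.44, 15.1, 22.76, 30.42]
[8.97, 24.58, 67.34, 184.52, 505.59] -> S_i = 8.97*2.74^i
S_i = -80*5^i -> [-80, -400, -2000, -10000, -50000]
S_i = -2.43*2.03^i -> [-2.43, -4.93, -10.01, -20.33, -41.27]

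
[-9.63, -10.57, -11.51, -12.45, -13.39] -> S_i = -9.63 + -0.94*i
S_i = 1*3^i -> [1, 3, 9, 27, 81]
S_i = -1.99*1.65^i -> [-1.99, -3.28, -5.42, -8.94, -14.75]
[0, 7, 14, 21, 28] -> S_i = 0 + 7*i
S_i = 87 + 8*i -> [87, 95, 103, 111, 119]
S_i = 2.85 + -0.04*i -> [2.85, 2.81, 2.77, 2.73, 2.69]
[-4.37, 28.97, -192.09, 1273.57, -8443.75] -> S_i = -4.37*(-6.63)^i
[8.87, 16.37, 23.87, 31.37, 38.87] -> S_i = 8.87 + 7.50*i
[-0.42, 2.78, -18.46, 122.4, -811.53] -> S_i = -0.42*(-6.63)^i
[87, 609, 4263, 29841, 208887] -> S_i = 87*7^i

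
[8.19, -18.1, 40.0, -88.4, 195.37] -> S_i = 8.19*(-2.21)^i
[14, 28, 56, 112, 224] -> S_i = 14*2^i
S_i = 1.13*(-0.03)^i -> [1.13, -0.03, 0.0, -0.0, 0.0]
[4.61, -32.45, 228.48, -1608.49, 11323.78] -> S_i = 4.61*(-7.04)^i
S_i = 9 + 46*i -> [9, 55, 101, 147, 193]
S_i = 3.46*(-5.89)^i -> [3.46, -20.38, 120.03, -707.0, 4164.25]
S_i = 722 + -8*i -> [722, 714, 706, 698, 690]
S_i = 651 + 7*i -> [651, 658, 665, 672, 679]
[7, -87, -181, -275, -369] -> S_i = 7 + -94*i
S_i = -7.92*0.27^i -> [-7.92, -2.14, -0.58, -0.16, -0.04]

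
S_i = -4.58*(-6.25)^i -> [-4.58, 28.62, -178.91, 1118.16, -6988.53]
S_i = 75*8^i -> [75, 600, 4800, 38400, 307200]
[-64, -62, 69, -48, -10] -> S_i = Random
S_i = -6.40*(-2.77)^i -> [-6.4, 17.73, -49.11, 136.03, -376.79]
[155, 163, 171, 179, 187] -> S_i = 155 + 8*i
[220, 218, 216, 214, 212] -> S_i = 220 + -2*i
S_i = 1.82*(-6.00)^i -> [1.82, -10.92, 65.52, -393.12, 2358.72]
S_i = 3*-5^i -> [3, -15, 75, -375, 1875]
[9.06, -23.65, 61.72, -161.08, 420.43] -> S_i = 9.06*(-2.61)^i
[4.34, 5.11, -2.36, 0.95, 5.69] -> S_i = Random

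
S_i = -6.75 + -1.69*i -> [-6.75, -8.44, -10.13, -11.82, -13.51]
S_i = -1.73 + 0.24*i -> [-1.73, -1.49, -1.25, -1.01, -0.77]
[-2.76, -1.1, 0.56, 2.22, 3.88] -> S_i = -2.76 + 1.66*i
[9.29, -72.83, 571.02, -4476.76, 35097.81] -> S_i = 9.29*(-7.84)^i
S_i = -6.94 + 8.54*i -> [-6.94, 1.6, 10.14, 18.68, 27.22]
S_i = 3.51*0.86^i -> [3.51, 3.02, 2.6, 2.23, 1.92]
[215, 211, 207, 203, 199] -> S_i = 215 + -4*i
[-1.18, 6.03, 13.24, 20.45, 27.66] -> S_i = -1.18 + 7.21*i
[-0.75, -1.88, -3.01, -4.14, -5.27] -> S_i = -0.75 + -1.13*i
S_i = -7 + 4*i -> [-7, -3, 1, 5, 9]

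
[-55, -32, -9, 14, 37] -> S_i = -55 + 23*i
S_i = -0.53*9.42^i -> [-0.53, -4.99, -47.03, -443.03, -4173.3]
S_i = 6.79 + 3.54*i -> [6.79, 10.33, 13.87, 17.41, 20.95]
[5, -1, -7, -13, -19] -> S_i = 5 + -6*i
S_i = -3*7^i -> [-3, -21, -147, -1029, -7203]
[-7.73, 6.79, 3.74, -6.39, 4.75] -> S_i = Random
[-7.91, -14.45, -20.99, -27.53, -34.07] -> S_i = -7.91 + -6.54*i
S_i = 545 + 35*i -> [545, 580, 615, 650, 685]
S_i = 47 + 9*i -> [47, 56, 65, 74, 83]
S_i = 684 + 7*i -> [684, 691, 698, 705, 712]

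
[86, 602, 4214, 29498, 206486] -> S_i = 86*7^i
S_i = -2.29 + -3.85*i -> [-2.29, -6.14, -9.99, -13.84, -17.69]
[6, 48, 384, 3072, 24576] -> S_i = 6*8^i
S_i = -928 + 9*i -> [-928, -919, -910, -901, -892]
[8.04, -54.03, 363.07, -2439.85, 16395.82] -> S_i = 8.04*(-6.72)^i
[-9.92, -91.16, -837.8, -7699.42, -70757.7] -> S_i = -9.92*9.19^i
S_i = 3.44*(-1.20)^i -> [3.44, -4.13, 4.95, -5.94, 7.13]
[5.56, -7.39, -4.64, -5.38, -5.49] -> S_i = Random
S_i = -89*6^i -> [-89, -534, -3204, -19224, -115344]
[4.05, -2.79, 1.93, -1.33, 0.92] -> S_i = 4.05*(-0.69)^i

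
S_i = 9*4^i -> [9, 36, 144, 576, 2304]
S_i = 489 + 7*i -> [489, 496, 503, 510, 517]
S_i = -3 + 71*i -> [-3, 68, 139, 210, 281]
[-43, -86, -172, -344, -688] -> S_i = -43*2^i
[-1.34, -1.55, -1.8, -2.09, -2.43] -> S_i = -1.34*1.16^i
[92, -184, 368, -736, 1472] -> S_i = 92*-2^i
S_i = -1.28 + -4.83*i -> [-1.28, -6.11, -10.94, -15.77, -20.6]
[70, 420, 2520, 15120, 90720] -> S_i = 70*6^i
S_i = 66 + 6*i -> [66, 72, 78, 84, 90]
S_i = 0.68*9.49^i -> [0.68, 6.45, 61.24, 581.18, 5515.36]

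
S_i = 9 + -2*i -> [9, 7, 5, 3, 1]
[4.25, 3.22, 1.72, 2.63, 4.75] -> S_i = Random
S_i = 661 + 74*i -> [661, 735, 809, 883, 957]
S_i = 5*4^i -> [5, 20, 80, 320, 1280]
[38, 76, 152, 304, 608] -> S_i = 38*2^i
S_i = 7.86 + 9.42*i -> [7.86, 17.28, 26.7, 36.12, 45.54]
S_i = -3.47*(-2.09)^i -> [-3.47, 7.25, -15.16, 31.68, -66.21]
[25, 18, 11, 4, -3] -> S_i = 25 + -7*i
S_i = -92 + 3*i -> [-92, -89, -86, -83, -80]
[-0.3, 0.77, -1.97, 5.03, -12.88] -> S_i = -0.30*(-2.56)^i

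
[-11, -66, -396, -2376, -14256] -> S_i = -11*6^i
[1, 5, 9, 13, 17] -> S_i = 1 + 4*i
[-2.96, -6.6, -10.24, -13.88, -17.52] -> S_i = -2.96 + -3.64*i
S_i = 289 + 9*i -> [289, 298, 307, 316, 325]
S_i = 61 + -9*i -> [61, 52, 43, 34, 25]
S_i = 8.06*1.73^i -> [8.06, 13.94, 24.12, 41.73, 72.2]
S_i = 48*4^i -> [48, 192, 768, 3072, 12288]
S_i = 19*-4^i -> [19, -76, 304, -1216, 4864]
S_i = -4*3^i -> [-4, -12, -36, -108, -324]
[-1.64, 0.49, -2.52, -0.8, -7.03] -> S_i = Random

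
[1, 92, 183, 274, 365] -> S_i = 1 + 91*i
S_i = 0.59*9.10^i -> [0.59, 5.37, 48.86, 444.61, 4045.92]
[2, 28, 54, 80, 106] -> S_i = 2 + 26*i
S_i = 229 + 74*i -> [229, 303, 377, 451, 525]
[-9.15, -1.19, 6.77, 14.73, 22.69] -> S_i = -9.15 + 7.96*i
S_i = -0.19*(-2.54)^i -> [-0.19, 0.48, -1.23, 3.11, -7.91]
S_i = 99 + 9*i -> [99, 108, 117, 126, 135]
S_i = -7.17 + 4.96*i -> [-7.17, -2.21, 2.75, 7.71, 12.67]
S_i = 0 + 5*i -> [0, 5, 10, 15, 20]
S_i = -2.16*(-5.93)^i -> [-2.16, 12.81, -75.96, 450.42, -2670.99]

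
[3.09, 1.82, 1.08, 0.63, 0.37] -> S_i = 3.09*0.59^i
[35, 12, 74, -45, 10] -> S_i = Random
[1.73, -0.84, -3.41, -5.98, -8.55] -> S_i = 1.73 + -2.57*i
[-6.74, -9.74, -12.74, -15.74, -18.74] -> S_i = -6.74 + -3.00*i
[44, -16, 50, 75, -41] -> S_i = Random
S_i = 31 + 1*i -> [31, 32, 33, 34, 35]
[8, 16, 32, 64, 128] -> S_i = 8*2^i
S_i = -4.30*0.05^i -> [-4.3, -0.22, -0.01, -0.0, -0.0]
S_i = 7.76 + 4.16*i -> [7.76, 11.92, 16.08, 20.24, 24.4]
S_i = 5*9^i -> [5, 45, 405, 3645, 32805]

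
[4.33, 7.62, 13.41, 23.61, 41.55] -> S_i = 4.33*1.76^i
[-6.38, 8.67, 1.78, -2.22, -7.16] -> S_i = Random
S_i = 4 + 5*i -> [4, 9, 14, 19, 24]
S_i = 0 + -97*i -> [0, -97, -194, -291, -388]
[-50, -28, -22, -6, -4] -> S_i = Random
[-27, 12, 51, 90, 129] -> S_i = -27 + 39*i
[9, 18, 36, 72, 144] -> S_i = 9*2^i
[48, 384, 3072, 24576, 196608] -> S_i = 48*8^i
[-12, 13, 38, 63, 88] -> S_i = -12 + 25*i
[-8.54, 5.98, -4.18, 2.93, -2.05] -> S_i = -8.54*(-0.70)^i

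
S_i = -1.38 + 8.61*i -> [-1.38, 7.23, 15.84, 24.45, 33.06]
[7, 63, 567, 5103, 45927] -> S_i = 7*9^i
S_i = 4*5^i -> [4, 20, 100, 500, 2500]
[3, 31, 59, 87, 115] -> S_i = 3 + 28*i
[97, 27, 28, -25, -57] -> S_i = Random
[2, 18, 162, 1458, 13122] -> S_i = 2*9^i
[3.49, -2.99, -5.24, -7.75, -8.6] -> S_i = Random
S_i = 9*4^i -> [9, 36, 144, 576, 2304]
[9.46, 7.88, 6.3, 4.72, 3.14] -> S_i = 9.46 + -1.58*i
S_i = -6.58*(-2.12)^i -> [-6.58, 13.95, -29.57, 62.7, -132.91]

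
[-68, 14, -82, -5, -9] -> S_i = Random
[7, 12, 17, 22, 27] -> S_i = 7 + 5*i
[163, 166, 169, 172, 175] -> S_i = 163 + 3*i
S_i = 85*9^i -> [85, 765, 6885, 61965, 557685]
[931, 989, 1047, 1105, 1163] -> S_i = 931 + 58*i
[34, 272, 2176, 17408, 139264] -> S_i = 34*8^i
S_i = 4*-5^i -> [4, -20, 100, -500, 2500]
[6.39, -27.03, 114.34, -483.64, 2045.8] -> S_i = 6.39*(-4.23)^i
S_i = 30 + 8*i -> [30, 38, 46, 54, 62]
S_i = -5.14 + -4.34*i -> [-5.14, -9.48, -13.82, -18.16, -22.5]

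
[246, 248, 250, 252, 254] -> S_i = 246 + 2*i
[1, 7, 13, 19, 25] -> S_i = 1 + 6*i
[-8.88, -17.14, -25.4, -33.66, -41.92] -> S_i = -8.88 + -8.26*i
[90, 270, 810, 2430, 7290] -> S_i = 90*3^i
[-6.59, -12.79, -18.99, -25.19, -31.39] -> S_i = -6.59 + -6.20*i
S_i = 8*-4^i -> [8, -32, 128, -512, 2048]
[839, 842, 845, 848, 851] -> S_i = 839 + 3*i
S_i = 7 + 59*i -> [7, 66, 125, 184, 243]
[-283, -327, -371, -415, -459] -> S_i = -283 + -44*i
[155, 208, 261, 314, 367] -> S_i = 155 + 53*i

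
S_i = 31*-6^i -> [31, -186, 1116, -6696, 40176]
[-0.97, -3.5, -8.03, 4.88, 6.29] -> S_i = Random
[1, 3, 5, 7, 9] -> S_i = 1 + 2*i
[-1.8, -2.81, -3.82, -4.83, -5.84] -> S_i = -1.80 + -1.01*i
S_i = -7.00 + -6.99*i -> [-7.0, -13.99, -20.98, -27.97, -34.96]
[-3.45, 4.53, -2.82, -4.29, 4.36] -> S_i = Random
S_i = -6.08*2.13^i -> [-6.08, -12.95, -27.58, -58.75, -125.15]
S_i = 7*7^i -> [7, 49, 343, 2401, 16807]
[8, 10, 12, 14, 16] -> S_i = 8 + 2*i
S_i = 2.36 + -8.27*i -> [2.36, -5.91, -14.18, -22.45, -30.72]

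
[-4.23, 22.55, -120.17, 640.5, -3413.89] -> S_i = -4.23*(-5.33)^i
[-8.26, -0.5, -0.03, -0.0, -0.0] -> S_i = -8.26*0.06^i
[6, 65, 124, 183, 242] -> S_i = 6 + 59*i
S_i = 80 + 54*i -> [80, 134, 188, 242, 296]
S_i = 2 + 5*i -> [2, 7, 12, 17, 22]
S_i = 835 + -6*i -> [835, 829, 823, 817, 811]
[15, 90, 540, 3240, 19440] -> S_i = 15*6^i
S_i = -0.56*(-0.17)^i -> [-0.56, 0.1, -0.02, 0.0, -0.0]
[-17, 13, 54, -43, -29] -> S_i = Random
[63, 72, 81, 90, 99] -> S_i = 63 + 9*i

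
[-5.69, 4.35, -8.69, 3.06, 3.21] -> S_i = Random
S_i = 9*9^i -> [9, 81, 729, 6561, 59049]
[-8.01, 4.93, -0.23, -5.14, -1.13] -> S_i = Random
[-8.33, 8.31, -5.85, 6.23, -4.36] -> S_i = Random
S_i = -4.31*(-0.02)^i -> [-4.31, 0.09, -0.0, 0.0, -0.0]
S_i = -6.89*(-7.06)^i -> [-6.89, 48.64, -343.42, 2424.56, -17117.41]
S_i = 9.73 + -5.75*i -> [9.73, 3.98, -1.77, -7.52, -13.27]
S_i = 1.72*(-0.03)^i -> [1.72, -0.05, 0.0, -0.0, 0.0]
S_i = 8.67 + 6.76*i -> [8.67, 15.43, 22.19, 28.95, 35.71]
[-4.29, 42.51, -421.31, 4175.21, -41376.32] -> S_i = -4.29*(-9.91)^i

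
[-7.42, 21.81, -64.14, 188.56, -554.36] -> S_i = -7.42*(-2.94)^i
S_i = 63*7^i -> [63, 441, 3087, 21609, 151263]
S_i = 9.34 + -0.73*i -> [9.34, 8.61, 7.88, 7.15, 6.42]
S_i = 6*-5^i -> [6, -30, 150, -750, 3750]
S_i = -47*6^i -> [-47, -282, -1692, -10152, -60912]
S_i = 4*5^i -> [4, 20, 100, 500, 2500]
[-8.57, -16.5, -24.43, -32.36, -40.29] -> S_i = -8.57 + -7.93*i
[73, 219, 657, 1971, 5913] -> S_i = 73*3^i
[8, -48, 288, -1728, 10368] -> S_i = 8*-6^i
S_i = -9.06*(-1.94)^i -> [-9.06, 17.58, -34.1, 66.15, -128.33]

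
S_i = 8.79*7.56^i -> [8.79, 66.45, 502.38, 3797.99, 28712.83]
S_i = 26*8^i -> [26, 208, 1664, 13312, 106496]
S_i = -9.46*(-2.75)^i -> [-9.46, 26.02, -71.54, 196.74, -541.03]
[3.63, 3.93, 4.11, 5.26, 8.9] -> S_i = Random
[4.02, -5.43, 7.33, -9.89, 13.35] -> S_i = 4.02*(-1.35)^i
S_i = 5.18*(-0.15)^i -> [5.18, -0.78, 0.12, -0.02, 0.0]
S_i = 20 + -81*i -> [20, -61, -142, -223, -304]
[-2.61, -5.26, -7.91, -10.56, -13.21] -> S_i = -2.61 + -2.65*i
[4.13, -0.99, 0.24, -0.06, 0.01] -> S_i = 4.13*(-0.24)^i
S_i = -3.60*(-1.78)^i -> [-3.6, 6.41, -11.41, 20.3, -36.14]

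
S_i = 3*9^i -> [3, 27, 243, 2187, 19683]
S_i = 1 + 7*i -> [1, 8, 15, 22, 29]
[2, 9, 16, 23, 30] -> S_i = 2 + 7*i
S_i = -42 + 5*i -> [-42, -37, -32, -27, -22]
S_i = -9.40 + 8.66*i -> [-9.4, -0.74, 7.92, 16.58, 25.24]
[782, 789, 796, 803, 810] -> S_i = 782 + 7*i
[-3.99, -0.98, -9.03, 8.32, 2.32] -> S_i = Random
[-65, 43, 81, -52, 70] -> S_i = Random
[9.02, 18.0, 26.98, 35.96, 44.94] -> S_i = 9.02 + 8.98*i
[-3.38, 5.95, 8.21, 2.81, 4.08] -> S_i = Random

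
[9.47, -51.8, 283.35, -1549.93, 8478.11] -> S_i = 9.47*(-5.47)^i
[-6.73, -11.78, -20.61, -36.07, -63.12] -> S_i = -6.73*1.75^i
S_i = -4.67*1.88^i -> [-4.67, -8.78, -16.51, -31.03, -58.34]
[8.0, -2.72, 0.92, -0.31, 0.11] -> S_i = 8.00*(-0.34)^i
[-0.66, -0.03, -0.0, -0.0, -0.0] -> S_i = -0.66*0.04^i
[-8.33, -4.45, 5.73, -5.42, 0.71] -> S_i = Random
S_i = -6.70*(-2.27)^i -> [-6.7, 15.21, -34.52, 78.37, -177.9]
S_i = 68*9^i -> [68, 612, 5508, 49572, 446148]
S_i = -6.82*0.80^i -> [-6.82, -5.46, -4.36, -3.49, -2.79]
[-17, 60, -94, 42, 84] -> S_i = Random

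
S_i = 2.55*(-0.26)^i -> [2.55, -0.66, 0.17, -0.04, 0.01]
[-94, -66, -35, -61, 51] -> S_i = Random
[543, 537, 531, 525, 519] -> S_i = 543 + -6*i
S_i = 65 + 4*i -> [65, 69, 73, 77, 81]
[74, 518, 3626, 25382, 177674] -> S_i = 74*7^i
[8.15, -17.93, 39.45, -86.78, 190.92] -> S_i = 8.15*(-2.20)^i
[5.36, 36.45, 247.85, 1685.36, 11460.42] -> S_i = 5.36*6.80^i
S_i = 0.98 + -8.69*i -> [0.98, -7.71, -16.4, -25.09, -33.78]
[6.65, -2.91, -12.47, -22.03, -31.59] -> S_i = 6.65 + -9.56*i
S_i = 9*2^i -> [9, 18, 36, 72, 144]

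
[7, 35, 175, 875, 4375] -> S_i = 7*5^i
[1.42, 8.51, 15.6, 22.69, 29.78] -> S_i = 1.42 + 7.09*i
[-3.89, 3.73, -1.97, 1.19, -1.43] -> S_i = Random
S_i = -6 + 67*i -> [-6, 61, 128, 195, 262]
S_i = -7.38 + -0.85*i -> [-7.38, -8.23, -9.08, -9.93, -10.78]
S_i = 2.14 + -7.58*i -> [2.14, -5.44, -13.02, -20.6, -28.18]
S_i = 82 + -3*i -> [82, 79, 76, 73, 70]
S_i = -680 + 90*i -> [-680, -590, -500, -410, -320]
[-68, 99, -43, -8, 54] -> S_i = Random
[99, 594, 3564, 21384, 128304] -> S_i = 99*6^i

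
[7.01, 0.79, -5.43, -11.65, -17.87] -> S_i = 7.01 + -6.22*i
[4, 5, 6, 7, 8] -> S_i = 4 + 1*i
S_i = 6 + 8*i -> [6, 14, 22, 30, 38]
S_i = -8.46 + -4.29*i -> [-8.46, -12.75, -17.04, -21.33, -25.62]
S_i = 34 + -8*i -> [34, 26, 18, 10, 2]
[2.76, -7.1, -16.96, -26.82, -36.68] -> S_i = 2.76 + -9.86*i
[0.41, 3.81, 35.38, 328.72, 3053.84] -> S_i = 0.41*9.29^i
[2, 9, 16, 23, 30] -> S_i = 2 + 7*i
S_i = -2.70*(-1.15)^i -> [-2.7, 3.1, -3.57, 4.11, -4.72]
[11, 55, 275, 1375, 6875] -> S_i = 11*5^i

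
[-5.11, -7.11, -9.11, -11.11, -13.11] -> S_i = -5.11 + -2.00*i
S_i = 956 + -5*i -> [956, 951, 946, 941, 936]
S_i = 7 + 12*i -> [7, 19, 31, 43, 55]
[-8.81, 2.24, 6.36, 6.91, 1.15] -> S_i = Random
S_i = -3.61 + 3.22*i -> [-3.61, -0.39, 2.83, 6.05, 9.27]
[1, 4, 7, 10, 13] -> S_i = 1 + 3*i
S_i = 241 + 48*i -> [241, 289, 337, 385, 433]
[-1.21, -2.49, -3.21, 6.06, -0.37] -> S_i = Random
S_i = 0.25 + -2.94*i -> [0.25, -2.69, -5.63, -8.57, -11.51]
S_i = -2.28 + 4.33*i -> [-2.28, 2.05, 6.38, 10.71, 15.04]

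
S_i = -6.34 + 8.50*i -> [-6.34, 2.16, 10.66, 19.16, 27.66]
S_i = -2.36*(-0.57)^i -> [-2.36, 1.35, -0.77, 0.44, -0.25]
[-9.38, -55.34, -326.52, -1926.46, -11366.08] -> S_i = -9.38*5.90^i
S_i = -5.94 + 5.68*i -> [-5.94, -0.26, 5.42, 11.1, 16.78]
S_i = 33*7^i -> [33, 231, 1617, 11319, 79233]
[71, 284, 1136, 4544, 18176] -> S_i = 71*4^i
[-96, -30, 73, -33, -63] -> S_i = Random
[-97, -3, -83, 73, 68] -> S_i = Random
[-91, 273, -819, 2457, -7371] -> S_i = -91*-3^i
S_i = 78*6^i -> [78, 468, 2808, 16848, 101088]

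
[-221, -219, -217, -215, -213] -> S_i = -221 + 2*i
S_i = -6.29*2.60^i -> [-6.29, -16.35, -42.52, -110.55, -287.44]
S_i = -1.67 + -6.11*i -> [-1.67, -7.78, -13.89, -20.0, -26.11]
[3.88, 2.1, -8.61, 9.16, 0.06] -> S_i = Random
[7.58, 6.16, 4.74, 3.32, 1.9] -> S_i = 7.58 + -1.42*i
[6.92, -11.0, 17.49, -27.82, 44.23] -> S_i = 6.92*(-1.59)^i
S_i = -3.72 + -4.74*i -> [-3.72, -8.46, -13.2, -17.94, -22.68]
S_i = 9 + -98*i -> [9, -89, -187, -285, -383]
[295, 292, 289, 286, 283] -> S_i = 295 + -3*i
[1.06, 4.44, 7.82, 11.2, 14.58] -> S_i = 1.06 + 3.38*i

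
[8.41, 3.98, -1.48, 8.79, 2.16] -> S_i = Random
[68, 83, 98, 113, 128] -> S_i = 68 + 15*i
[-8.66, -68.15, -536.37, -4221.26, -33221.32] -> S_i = -8.66*7.87^i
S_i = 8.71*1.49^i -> [8.71, 12.98, 19.34, 28.81, 42.93]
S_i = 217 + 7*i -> [217, 224, 231, 238, 245]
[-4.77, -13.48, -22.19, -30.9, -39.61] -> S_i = -4.77 + -8.71*i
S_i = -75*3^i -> [-75, -225, -675, -2025, -6075]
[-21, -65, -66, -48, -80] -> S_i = Random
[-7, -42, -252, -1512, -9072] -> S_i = -7*6^i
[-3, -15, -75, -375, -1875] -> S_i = -3*5^i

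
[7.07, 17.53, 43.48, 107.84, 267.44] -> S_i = 7.07*2.48^i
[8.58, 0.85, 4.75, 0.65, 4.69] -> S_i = Random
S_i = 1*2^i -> [1, 2, 4, 8, 16]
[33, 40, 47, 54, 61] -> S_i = 33 + 7*i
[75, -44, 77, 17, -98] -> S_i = Random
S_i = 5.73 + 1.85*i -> [5.73, 7.58, 9.43, 11.28, 13.13]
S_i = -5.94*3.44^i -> [-5.94, -20.43, -70.29, -241.8, -831.8]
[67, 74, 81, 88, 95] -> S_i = 67 + 7*i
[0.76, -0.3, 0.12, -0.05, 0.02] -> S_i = 0.76*(-0.39)^i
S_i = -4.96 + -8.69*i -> [-4.96, -13.65, -22.34, -31.03, -39.72]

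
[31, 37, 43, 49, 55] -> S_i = 31 + 6*i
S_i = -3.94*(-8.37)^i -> [-3.94, 32.98, -276.02, 2310.32, -19337.4]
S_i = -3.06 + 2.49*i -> [-3.06, -0.57, 1.92, 4.41, 6.9]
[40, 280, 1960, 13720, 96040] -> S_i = 40*7^i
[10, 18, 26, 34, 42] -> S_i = 10 + 8*i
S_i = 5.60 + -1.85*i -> [5.6, 3.75, 1.9, 0.05, -1.8]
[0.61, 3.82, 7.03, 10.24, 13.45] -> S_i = 0.61 + 3.21*i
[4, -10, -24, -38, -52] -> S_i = 4 + -14*i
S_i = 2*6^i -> [2, 12, 72, 432, 2592]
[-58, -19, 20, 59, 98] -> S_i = -58 + 39*i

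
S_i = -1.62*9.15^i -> [-1.62, -14.82, -135.63, -1241.02, -11355.32]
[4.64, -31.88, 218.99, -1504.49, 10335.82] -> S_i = 4.64*(-6.87)^i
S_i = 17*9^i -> [17, 153, 1377, 12393, 111537]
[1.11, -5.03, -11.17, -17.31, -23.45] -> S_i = 1.11 + -6.14*i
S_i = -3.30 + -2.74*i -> [-3.3, -6.04, -8.78, -11.52, -14.26]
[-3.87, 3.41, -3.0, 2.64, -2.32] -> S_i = -3.87*(-0.88)^i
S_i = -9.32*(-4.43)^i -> [-9.32, 41.29, -182.9, 810.27, -3589.47]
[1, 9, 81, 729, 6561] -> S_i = 1*9^i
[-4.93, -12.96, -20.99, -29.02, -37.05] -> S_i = -4.93 + -8.03*i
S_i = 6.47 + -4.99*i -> [6.47, 1.48, -3.51, -8.5, -13.49]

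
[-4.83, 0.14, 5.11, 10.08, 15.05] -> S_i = -4.83 + 4.97*i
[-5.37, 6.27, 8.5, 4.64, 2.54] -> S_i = Random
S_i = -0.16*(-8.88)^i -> [-0.16, 1.42, -12.62, 112.04, -994.88]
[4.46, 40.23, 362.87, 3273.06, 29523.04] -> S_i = 4.46*9.02^i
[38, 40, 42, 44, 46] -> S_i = 38 + 2*i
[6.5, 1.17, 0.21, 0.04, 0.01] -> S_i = 6.50*0.18^i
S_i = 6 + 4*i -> [6, 10, 14, 18, 22]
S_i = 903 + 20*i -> [903, 923, 943, 963, 983]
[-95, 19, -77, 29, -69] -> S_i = Random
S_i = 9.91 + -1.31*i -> [9.91, 8.6, 7.29, 5.98, 4.67]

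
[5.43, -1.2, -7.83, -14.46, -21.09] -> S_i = 5.43 + -6.63*i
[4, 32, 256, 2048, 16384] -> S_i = 4*8^i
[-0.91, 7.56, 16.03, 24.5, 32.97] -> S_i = -0.91 + 8.47*i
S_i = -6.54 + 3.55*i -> [-6.54, -2.99, 0.56, 4.11, 7.66]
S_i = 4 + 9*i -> [4, 13, 22, 31, 40]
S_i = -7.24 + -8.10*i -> [-7.24, -15.34, -23.44, -31.54, -39.64]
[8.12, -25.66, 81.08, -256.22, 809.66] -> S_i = 8.12*(-3.16)^i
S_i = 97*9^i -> [97, 873, 7857, 70713, 636417]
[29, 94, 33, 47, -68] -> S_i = Random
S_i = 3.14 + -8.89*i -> [3.14, -5.75, -14.64, -23.53, -32.42]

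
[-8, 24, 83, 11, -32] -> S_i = Random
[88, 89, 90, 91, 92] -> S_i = 88 + 1*i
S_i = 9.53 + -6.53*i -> [9.53, 3.0, -3.53, -10.06, -16.59]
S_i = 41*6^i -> [41, 246, 1476, 8856, 53136]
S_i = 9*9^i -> [9, 81, 729, 6561, 59049]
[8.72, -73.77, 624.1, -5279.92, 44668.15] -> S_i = 8.72*(-8.46)^i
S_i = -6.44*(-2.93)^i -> [-6.44, 18.87, -55.29, 161.99, -474.63]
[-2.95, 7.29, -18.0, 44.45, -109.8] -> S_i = -2.95*(-2.47)^i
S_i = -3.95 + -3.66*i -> [-3.95, -7.61, -11.27, -14.93, -18.59]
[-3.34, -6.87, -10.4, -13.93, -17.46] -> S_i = -3.34 + -3.53*i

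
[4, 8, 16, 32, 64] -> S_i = 4*2^i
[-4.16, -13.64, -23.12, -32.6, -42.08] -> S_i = -4.16 + -9.48*i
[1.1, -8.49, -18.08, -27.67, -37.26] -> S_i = 1.10 + -9.59*i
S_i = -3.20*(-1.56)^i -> [-3.2, 4.99, -7.79, 12.15, -18.95]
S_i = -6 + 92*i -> [-6, 86, 178, 270, 362]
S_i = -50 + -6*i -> [-50, -56, -62, -68, -74]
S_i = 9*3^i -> [9, 27, 81, 243, 729]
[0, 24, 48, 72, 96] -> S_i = 0 + 24*i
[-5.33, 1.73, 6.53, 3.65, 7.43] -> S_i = Random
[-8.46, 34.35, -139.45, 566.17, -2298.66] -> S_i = -8.46*(-4.06)^i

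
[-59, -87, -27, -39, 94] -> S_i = Random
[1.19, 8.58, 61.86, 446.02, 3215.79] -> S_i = 1.19*7.21^i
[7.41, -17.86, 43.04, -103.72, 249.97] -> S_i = 7.41*(-2.41)^i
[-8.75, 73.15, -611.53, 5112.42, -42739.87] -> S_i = -8.75*(-8.36)^i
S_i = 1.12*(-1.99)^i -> [1.12, -2.23, 4.44, -8.83, 17.56]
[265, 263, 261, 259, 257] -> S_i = 265 + -2*i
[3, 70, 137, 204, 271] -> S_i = 3 + 67*i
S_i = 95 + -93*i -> [95, 2, -91, -184, -277]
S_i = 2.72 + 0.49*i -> [2.72, 3.21, 3.7, 4.19, 4.68]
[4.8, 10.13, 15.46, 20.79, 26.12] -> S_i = 4.80 + 5.33*i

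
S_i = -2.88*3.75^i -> [-2.88, -10.8, -40.5, -151.88, -569.53]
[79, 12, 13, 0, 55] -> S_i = Random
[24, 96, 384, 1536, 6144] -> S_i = 24*4^i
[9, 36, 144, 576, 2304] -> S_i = 9*4^i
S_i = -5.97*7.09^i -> [-5.97, -42.33, -300.1, -2127.71, -15085.48]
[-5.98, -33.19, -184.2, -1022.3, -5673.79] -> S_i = -5.98*5.55^i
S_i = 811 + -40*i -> [811, 771, 731, 691, 651]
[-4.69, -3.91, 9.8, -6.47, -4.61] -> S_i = Random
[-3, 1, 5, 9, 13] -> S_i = -3 + 4*i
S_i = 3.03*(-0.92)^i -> [3.03, -2.79, 2.56, -2.36, 2.17]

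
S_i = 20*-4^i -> [20, -80, 320, -1280, 5120]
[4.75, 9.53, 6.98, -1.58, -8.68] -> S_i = Random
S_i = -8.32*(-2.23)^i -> [-8.32, 18.55, -41.37, 92.27, -205.75]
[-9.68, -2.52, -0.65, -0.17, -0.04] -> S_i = -9.68*0.26^i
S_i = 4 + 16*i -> [4, 20, 36, 52, 68]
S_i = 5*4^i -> [5, 20, 80, 320, 1280]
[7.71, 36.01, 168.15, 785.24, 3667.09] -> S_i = 7.71*4.67^i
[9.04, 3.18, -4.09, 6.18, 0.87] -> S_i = Random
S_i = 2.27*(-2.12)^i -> [2.27, -4.81, 10.2, -21.63, 45.85]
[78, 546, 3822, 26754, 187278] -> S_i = 78*7^i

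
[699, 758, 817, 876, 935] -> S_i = 699 + 59*i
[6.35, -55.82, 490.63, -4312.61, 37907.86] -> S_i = 6.35*(-8.79)^i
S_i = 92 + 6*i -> [92, 98, 104, 110, 116]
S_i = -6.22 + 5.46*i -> [-6.22, -0.76, 4.7, 10.16, 15.62]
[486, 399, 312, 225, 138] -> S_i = 486 + -87*i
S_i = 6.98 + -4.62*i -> [6.98, 2.36, -2.26, -6.88, -11.5]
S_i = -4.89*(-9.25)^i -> [-4.89, 45.23, -418.4, 3870.21, -35799.4]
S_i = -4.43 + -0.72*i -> [-4.43, -5.15, -5.87, -6.59, -7.31]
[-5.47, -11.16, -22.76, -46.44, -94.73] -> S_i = -5.47*2.04^i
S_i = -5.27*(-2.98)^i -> [-5.27, 15.7, -46.8, 139.46, -415.6]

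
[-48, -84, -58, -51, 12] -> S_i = Random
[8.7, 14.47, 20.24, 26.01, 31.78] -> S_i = 8.70 + 5.77*i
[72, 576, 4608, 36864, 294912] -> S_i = 72*8^i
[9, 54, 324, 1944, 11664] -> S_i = 9*6^i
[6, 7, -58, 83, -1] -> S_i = Random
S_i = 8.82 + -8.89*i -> [8.82, -0.07, -8.96, -17.85, -26.74]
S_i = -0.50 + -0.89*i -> [-0.5, -1.39, -2.28, -3.17, -4.06]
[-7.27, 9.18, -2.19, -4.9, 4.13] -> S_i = Random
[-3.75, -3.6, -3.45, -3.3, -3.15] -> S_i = -3.75 + 0.15*i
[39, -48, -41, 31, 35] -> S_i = Random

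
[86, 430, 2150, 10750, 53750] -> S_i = 86*5^i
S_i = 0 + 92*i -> [0, 92, 184, 276, 368]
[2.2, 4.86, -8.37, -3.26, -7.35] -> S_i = Random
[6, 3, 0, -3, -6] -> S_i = 6 + -3*i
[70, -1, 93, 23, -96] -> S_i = Random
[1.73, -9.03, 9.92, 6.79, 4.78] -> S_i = Random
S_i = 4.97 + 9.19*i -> [4.97, 14.16, 23.35, 32.54, 41.73]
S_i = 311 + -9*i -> [311, 302, 293, 284, 275]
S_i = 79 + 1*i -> [79, 80, 81, 82, 83]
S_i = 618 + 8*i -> [618, 626, 634, 642, 650]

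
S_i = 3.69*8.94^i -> [3.69, 32.99, 294.92, 2636.57, 23570.91]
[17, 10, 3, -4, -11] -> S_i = 17 + -7*i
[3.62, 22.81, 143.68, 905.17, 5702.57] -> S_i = 3.62*6.30^i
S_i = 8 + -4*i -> [8, 4, 0, -4, -8]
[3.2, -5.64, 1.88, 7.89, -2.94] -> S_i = Random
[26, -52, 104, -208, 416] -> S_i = 26*-2^i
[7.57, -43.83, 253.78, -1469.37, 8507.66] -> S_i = 7.57*(-5.79)^i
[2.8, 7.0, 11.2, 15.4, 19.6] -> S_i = 2.80 + 4.20*i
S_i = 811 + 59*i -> [811, 870, 929, 988, 1047]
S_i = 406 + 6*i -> [406, 412, 418, 424, 430]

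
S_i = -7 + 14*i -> [-7, 7, 21, 35, 49]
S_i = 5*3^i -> [5, 15, 45, 135, 405]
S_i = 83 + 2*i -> [83, 85, 87, 89, 91]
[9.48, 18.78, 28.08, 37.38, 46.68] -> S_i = 9.48 + 9.30*i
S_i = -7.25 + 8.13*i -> [-7.25, 0.88, 9.01, 17.14, 25.27]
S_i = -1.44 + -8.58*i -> [-1.44, -10.02, -18.6, -27.18, -35.76]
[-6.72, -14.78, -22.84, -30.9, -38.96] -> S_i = -6.72 + -8.06*i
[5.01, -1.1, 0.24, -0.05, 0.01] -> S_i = 5.01*(-0.22)^i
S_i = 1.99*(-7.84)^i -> [1.99, -15.6, 122.32, -958.96, 7518.26]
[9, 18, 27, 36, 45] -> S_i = 9 + 9*i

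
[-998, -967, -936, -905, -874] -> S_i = -998 + 31*i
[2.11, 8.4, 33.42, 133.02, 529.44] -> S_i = 2.11*3.98^i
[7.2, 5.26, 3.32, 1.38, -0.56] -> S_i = 7.20 + -1.94*i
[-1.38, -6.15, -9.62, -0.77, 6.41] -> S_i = Random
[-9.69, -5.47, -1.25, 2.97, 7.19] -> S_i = -9.69 + 4.22*i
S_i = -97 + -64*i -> [-97, -161, -225, -289, -353]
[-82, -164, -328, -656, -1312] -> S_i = -82*2^i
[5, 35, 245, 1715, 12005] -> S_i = 5*7^i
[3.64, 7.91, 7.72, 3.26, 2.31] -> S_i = Random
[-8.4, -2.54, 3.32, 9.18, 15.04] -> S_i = -8.40 + 5.86*i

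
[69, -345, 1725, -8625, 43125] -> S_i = 69*-5^i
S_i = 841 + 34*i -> [841, 875, 909, 943, 977]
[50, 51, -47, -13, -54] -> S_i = Random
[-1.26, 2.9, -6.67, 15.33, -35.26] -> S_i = -1.26*(-2.30)^i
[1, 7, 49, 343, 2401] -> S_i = 1*7^i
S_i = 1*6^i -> [1, 6, 36, 216, 1296]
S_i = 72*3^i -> [72, 216, 648, 1944, 5832]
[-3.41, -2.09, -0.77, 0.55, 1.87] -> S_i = -3.41 + 1.32*i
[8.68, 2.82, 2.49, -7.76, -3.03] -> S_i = Random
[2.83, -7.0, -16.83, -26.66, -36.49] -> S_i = 2.83 + -9.83*i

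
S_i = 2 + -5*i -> [2, -3, -8, -13, -18]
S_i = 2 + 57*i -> [2, 59, 116, 173, 230]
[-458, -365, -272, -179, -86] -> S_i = -458 + 93*i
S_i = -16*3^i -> [-16, -48, -144, -432, -1296]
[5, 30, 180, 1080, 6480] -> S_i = 5*6^i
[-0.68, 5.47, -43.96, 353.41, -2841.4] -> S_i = -0.68*(-8.04)^i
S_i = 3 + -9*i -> [3, -6, -15, -24, -33]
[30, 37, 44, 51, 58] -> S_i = 30 + 7*i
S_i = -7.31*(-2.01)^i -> [-7.31, 14.69, -29.53, 59.36, -119.32]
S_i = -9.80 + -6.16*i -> [-9.8, -15.96, -22.12, -28.28, -34.44]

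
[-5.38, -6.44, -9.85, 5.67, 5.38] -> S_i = Random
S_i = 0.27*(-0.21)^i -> [0.27, -0.06, 0.01, -0.0, 0.0]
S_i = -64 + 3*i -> [-64, -61, -58, -55, -52]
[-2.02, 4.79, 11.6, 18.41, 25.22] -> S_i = -2.02 + 6.81*i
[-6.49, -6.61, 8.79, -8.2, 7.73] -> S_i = Random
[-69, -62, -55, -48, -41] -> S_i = -69 + 7*i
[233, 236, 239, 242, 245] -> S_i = 233 + 3*i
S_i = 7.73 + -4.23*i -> [7.73, 3.5, -0.73, -4.96, -9.19]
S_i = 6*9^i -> [6, 54, 486, 4374, 39366]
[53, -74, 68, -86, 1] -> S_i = Random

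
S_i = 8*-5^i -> [8, -40, 200, -1000, 5000]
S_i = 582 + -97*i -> [582, 485, 388, 291, 194]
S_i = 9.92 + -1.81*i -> [9.92, 8.11, 6.3, 4.49, 2.68]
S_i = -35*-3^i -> [-35, 105, -315, 945, -2835]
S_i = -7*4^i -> [-7, -28, -112, -448, -1792]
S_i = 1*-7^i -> [1, -7, 49, -343, 2401]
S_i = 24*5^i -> [24, 120, 600, 3000, 15000]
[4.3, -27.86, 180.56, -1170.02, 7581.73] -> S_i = 4.30*(-6.48)^i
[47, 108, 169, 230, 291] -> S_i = 47 + 61*i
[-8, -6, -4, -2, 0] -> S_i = -8 + 2*i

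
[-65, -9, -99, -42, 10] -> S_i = Random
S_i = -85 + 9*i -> [-85, -76, -67, -58, -49]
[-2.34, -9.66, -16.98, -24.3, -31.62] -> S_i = -2.34 + -7.32*i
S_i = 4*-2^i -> [4, -8, 16, -32, 64]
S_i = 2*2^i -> [2, 4, 8, 16, 32]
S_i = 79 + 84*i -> [79, 163, 247, 331, 415]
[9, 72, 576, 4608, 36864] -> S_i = 9*8^i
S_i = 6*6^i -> [6, 36, 216, 1296, 7776]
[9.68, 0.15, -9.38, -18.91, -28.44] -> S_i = 9.68 + -9.53*i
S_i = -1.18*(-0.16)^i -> [-1.18, 0.19, -0.03, 0.0, -0.0]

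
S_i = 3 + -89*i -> [3, -86, -175, -264, -353]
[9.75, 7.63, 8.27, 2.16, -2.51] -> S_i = Random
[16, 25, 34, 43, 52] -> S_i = 16 + 9*i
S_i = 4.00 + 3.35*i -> [4.0, 7.35, 10.7, 14.05, 17.4]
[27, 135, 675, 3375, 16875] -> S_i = 27*5^i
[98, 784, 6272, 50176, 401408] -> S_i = 98*8^i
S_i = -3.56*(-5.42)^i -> [-3.56, 19.3, -104.58, 566.82, -3072.18]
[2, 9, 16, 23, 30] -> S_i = 2 + 7*i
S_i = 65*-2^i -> [65, -130, 260, -520, 1040]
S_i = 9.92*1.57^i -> [9.92, 15.57, 24.45, 38.39, 60.27]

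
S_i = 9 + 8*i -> [9, 17, 25, 33, 41]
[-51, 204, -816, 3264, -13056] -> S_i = -51*-4^i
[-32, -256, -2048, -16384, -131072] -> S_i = -32*8^i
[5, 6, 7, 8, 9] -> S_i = 5 + 1*i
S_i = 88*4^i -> [88, 352, 1408, 5632, 22528]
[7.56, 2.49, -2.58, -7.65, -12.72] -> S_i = 7.56 + -5.07*i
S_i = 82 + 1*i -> [82, 83, 84, 85, 86]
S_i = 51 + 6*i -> [51, 57, 63, 69, 75]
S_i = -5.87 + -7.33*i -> [-5.87, -13.2, -20.53, -27.86, -35.19]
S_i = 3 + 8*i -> [3, 11, 19, 27, 35]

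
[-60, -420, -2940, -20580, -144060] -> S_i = -60*7^i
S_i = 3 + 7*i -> [3, 10, 17, 24, 31]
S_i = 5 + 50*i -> [5, 55, 105, 155, 205]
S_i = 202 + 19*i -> [202, 221, 240, 259, 278]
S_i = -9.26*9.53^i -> [-9.26, -88.25, -841.0, -8014.74, -76380.52]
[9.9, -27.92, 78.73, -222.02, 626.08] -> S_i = 9.90*(-2.82)^i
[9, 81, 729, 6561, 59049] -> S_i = 9*9^i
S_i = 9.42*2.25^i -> [9.42, 21.2, 47.69, 107.3, 241.42]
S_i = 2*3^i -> [2, 6, 18, 54, 162]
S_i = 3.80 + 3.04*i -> [3.8, 6.84, 9.88, 12.92, 15.96]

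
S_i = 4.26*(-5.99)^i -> [4.26, -25.52, 152.85, -915.57, 5484.25]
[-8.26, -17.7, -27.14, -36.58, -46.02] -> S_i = -8.26 + -9.44*i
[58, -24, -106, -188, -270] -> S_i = 58 + -82*i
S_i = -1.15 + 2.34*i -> [-1.15, 1.19, 3.53, 5.87, 8.21]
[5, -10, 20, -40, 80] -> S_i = 5*-2^i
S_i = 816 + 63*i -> [816, 879, 942, 1005, 1068]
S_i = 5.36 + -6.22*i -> [5.36, -0.86, -7.08, -13.3, -19.52]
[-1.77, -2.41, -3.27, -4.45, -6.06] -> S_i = -1.77*1.36^i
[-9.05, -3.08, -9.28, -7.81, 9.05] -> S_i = Random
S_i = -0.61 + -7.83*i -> [-0.61, -8.44, -16.27, -24.1, -31.93]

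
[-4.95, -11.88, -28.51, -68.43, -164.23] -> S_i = -4.95*2.40^i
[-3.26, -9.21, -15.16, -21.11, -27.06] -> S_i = -3.26 + -5.95*i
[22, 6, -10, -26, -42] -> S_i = 22 + -16*i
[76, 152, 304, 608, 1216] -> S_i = 76*2^i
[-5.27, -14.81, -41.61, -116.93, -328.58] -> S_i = -5.27*2.81^i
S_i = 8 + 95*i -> [8, 103, 198, 293, 388]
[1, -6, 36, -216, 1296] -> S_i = 1*-6^i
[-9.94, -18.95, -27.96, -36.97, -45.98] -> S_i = -9.94 + -9.01*i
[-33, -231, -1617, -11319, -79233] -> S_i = -33*7^i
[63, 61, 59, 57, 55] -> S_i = 63 + -2*i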